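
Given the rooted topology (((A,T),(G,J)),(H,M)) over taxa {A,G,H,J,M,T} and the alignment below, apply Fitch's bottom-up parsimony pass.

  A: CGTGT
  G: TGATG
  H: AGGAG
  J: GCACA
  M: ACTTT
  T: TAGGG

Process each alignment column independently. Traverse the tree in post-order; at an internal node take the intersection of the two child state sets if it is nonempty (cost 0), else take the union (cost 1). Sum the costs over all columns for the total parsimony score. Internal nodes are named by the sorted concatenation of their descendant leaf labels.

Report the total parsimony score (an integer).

15

site 0, node AT: A={C} ∪ T={T} → {C,T} (+1)
site 0, node GJ: G={T} ∪ J={G} → {G,T} (+1)
site 0, node AGJT: AT={C,T} ∩ GJ={G,T} → {T} (+0)
site 0, node HM: H={A} ∩ M={A} → {A} (+0)
site 0, node AGHJMT: AGJT={T} ∪ HM={A} → {A,T} (+1)
site 1, node AT: A={G} ∪ T={A} → {A,G} (+1)
site 1, node GJ: G={G} ∪ J={C} → {C,G} (+1)
site 1, node AGJT: AT={A,G} ∩ GJ={C,G} → {G} (+0)
site 1, node HM: H={G} ∪ M={C} → {C,G} (+1)
site 1, node AGHJMT: AGJT={G} ∩ HM={C,G} → {G} (+0)
site 2, node AT: A={T} ∪ T={G} → {G,T} (+1)
site 2, node GJ: G={A} ∩ J={A} → {A} (+0)
site 2, node AGJT: AT={G,T} ∪ GJ={A} → {A,G,T} (+1)
site 2, node HM: H={G} ∪ M={T} → {G,T} (+1)
site 2, node AGHJMT: AGJT={A,G,T} ∩ HM={G,T} → {G,T} (+0)
site 3, node AT: A={G} ∩ T={G} → {G} (+0)
site 3, node GJ: G={T} ∪ J={C} → {C,T} (+1)
site 3, node AGJT: AT={G} ∪ GJ={C,T} → {C,G,T} (+1)
site 3, node HM: H={A} ∪ M={T} → {A,T} (+1)
site 3, node AGHJMT: AGJT={C,G,T} ∩ HM={A,T} → {T} (+0)
site 4, node AT: A={T} ∪ T={G} → {G,T} (+1)
site 4, node GJ: G={G} ∪ J={A} → {A,G} (+1)
site 4, node AGJT: AT={G,T} ∩ GJ={A,G} → {G} (+0)
site 4, node HM: H={G} ∪ M={T} → {G,T} (+1)
site 4, node AGHJMT: AGJT={G} ∩ HM={G,T} → {G} (+0)
per-site changes: [3, 3, 3, 3, 3]; total = 15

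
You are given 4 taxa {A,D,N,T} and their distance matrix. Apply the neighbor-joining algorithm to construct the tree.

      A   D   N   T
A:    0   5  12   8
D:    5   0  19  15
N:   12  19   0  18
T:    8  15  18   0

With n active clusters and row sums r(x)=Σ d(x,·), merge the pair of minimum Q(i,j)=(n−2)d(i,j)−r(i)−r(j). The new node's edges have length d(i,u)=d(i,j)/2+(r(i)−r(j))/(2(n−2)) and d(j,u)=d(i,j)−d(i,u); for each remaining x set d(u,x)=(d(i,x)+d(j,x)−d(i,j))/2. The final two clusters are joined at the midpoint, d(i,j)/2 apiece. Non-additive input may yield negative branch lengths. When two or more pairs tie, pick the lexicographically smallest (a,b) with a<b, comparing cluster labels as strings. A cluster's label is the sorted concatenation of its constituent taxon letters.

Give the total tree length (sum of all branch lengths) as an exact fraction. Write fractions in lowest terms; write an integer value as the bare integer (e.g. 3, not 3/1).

1. join A+D (d=5, Q=-54) ⇒ AD; edges |A|=-1, |D|=6
  updated: d(AD,N)=13, d(AD,T)=9
2. join AD+N (d=13, Q=-40) ⇒ ADN; edges |AD|=2, |N|=11
  updated: d(ADN,T)=7
3. join ADN+T (d=7) ⇒ ADNT; edges |ADN|=7/2, |T|=7/2
final tree: (((A:-1,D:6):2,N:11):7/2,T:7/2)
total length: 25

25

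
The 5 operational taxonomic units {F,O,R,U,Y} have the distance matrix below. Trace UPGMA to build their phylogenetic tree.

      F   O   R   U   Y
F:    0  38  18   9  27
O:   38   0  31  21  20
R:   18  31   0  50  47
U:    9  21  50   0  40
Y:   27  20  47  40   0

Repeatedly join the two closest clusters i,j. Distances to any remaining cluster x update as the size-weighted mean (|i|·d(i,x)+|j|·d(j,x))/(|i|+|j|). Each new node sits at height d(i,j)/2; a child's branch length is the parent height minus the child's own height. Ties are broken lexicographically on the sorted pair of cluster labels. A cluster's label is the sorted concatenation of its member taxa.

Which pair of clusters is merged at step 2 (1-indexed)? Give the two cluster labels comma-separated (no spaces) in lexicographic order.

iteration 1: select F,U (d=9); attach at lengths (9/2, 9/2); label the merged cluster FU
  updated: d(FU,O)=59/2, d(FU,R)=34, d(FU,Y)=67/2
iteration 2: select O,Y (d=20); attach at lengths (10, 10); label the merged cluster OY
  updated: d(FU,OY)=63/2, d(OY,R)=39
iteration 3: select FU,OY (d=63/2); attach at lengths (45/4, 23/4); label the merged cluster FOUY
  updated: d(FOUY,R)=73/2
iteration 4: select FOUY,R (d=73/2); attach at lengths (5/2, 73/4); label the merged cluster FORUY
final tree: (((F:9/2,U:9/2):45/4,(O:10,Y:10):23/4):5/2,R:73/4)
total length: 267/4

O,Y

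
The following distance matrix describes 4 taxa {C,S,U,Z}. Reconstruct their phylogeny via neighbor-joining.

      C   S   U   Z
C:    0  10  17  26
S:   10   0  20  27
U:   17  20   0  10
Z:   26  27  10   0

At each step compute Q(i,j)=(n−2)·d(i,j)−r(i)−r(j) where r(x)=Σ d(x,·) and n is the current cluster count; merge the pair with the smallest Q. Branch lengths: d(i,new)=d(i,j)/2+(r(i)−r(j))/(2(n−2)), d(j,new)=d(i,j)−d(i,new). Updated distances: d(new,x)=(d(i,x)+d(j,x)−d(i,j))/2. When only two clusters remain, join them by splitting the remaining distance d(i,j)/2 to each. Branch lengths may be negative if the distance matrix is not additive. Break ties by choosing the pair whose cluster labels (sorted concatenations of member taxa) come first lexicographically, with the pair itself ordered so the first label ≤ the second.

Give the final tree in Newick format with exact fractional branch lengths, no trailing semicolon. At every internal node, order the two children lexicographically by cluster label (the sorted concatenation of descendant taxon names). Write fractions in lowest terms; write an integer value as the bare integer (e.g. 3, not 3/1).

1. join C+S (d=10, Q=-90) ⇒ CS; edges |C|=4, |S|=6
  updated: d(CS,U)=27/2, d(CS,Z)=43/2
2. join CS+U (d=27/2, Q=-45) ⇒ CSU; edges |CS|=25/2, |U|=1
  updated: d(CSU,Z)=9
3. join CSU+Z (d=9) ⇒ CSUZ; edges |CSU|=9/2, |Z|=9/2
final tree: (((C:4,S:6):25/2,U:1):9/2,Z:9/2)
total length: 65/2

(((C:4,S:6):25/2,U:1):9/2,Z:9/2)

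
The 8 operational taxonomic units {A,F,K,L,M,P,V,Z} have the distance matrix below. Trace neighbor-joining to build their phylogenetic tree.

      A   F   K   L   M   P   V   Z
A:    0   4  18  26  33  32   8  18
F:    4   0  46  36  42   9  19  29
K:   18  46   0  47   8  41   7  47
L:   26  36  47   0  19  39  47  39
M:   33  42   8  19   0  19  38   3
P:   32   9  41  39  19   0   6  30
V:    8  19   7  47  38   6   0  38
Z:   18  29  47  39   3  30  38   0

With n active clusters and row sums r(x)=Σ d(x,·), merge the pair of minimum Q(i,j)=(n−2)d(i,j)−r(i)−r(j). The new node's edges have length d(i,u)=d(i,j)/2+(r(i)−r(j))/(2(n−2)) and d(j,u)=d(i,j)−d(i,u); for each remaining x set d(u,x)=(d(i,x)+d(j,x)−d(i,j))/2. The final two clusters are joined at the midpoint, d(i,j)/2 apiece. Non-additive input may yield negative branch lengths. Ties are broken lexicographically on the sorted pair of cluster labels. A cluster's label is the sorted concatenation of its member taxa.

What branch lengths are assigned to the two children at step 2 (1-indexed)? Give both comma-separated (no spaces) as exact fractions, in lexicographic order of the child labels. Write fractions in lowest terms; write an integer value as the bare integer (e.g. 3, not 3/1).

193/20,-53/20

iteration 1: select M,Z (d=3, Q=-348); attach at lengths (-2, 5); label the merged cluster MZ
  updated: d(A,MZ)=24, d(F,MZ)=34, d(K,MZ)=26, d(L,MZ)=55/2, d(MZ,P)=23, d(MZ,V)=73/2
iteration 2: select K,V (d=7, Q=-547/2); attach at lengths (193/20, -53/20); label the merged cluster KV
  updated: d(A,KV)=19/2, d(F,KV)=29, d(KV,L)=87/2, d(KV,MZ)=111/4, d(KV,P)=20
iteration 3: select F,P (d=9, Q=-199); attach at lengths (25/8, 47/8); label the merged cluster FP
  updated: d(A,FP)=27/2, d(FP,KV)=20, d(FP,L)=33, d(FP,MZ)=24
iteration 4: select L,MZ (d=55/2, Q=-603/4); attach at lengths (437/24, 223/24); label the merged cluster LMZ
  updated: d(A,LMZ)=45/4, d(FP,LMZ)=59/4, d(KV,LMZ)=175/8
iteration 5: select A,KV (d=19/2, Q=-533/8); attach at lengths (15/32, 289/32); label the merged cluster AKV
  updated: d(AKV,FP)=12, d(AKV,LMZ)=189/16
iteration 6: select AKV,FP (d=12, Q=-617/16); attach at lengths (145/32, 239/32); label the merged cluster AFKPV
  updated: d(AFKPV,LMZ)=233/32
iteration 7: select AFKPV,LMZ (d=233/32); attach at lengths (233/64, 233/64); label the merged cluster AFKLMPVZ
final tree: (((A:15/32,(K:193/20,V:-53/20):289/32):145/32,(F:25/8,P:47/8):239/32):233/64,(L:437/24,(M:-2,Z:5):223/24):233/64)
total length: 2409/32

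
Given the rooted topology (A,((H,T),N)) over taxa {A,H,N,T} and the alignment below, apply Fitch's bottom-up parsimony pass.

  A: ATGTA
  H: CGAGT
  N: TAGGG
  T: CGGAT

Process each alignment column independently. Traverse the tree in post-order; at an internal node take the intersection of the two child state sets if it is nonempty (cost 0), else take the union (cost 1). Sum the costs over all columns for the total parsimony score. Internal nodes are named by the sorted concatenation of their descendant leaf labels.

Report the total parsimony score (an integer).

9

[col 0] HT: children H:{C}, T:{C} ∩→ {C}; cost 0
[col 0] HNT: children HT:{C}, N:{T} ∪→ {C,T}; cost 1
[col 0] AHNT: children A:{A}, HNT:{C,T} ∪→ {A,C,T}; cost 1
[col 1] HT: children H:{G}, T:{G} ∩→ {G}; cost 0
[col 1] HNT: children HT:{G}, N:{A} ∪→ {A,G}; cost 1
[col 1] AHNT: children A:{T}, HNT:{A,G} ∪→ {A,G,T}; cost 1
[col 2] HT: children H:{A}, T:{G} ∪→ {A,G}; cost 1
[col 2] HNT: children HT:{A,G}, N:{G} ∩→ {G}; cost 0
[col 2] AHNT: children A:{G}, HNT:{G} ∩→ {G}; cost 0
[col 3] HT: children H:{G}, T:{A} ∪→ {A,G}; cost 1
[col 3] HNT: children HT:{A,G}, N:{G} ∩→ {G}; cost 0
[col 3] AHNT: children A:{T}, HNT:{G} ∪→ {G,T}; cost 1
[col 4] HT: children H:{T}, T:{T} ∩→ {T}; cost 0
[col 4] HNT: children HT:{T}, N:{G} ∪→ {G,T}; cost 1
[col 4] AHNT: children A:{A}, HNT:{G,T} ∪→ {A,G,T}; cost 1
per-site changes: [2, 2, 1, 2, 2]; total = 9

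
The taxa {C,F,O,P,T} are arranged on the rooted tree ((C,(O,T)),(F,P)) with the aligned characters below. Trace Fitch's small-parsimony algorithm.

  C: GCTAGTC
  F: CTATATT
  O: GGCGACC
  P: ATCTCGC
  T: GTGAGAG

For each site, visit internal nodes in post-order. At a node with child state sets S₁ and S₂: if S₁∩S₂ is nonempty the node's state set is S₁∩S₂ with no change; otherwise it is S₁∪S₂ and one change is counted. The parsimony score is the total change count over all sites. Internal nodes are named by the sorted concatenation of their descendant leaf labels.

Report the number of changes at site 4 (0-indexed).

3

OT@0: {G} ∩ {G} = {G} (intersection, +0)
COT@0: {G} ∩ {G} = {G} (intersection, +0)
FP@0: {C} ∪ {A} = {A,C} (union, +1)
CFOPT@0: {G} ∪ {A,C} = {A,C,G} (union, +1)
OT@1: {G} ∪ {T} = {G,T} (union, +1)
COT@1: {C} ∪ {G,T} = {C,G,T} (union, +1)
FP@1: {T} ∩ {T} = {T} (intersection, +0)
CFOPT@1: {C,G,T} ∩ {T} = {T} (intersection, +0)
OT@2: {C} ∪ {G} = {C,G} (union, +1)
COT@2: {T} ∪ {C,G} = {C,G,T} (union, +1)
FP@2: {A} ∪ {C} = {A,C} (union, +1)
CFOPT@2: {C,G,T} ∩ {A,C} = {C} (intersection, +0)
OT@3: {G} ∪ {A} = {A,G} (union, +1)
COT@3: {A} ∩ {A,G} = {A} (intersection, +0)
FP@3: {T} ∩ {T} = {T} (intersection, +0)
CFOPT@3: {A} ∪ {T} = {A,T} (union, +1)
OT@4: {A} ∪ {G} = {A,G} (union, +1)
COT@4: {G} ∩ {A,G} = {G} (intersection, +0)
FP@4: {A} ∪ {C} = {A,C} (union, +1)
CFOPT@4: {G} ∪ {A,C} = {A,C,G} (union, +1)
OT@5: {C} ∪ {A} = {A,C} (union, +1)
COT@5: {T} ∪ {A,C} = {A,C,T} (union, +1)
FP@5: {T} ∪ {G} = {G,T} (union, +1)
CFOPT@5: {A,C,T} ∩ {G,T} = {T} (intersection, +0)
OT@6: {C} ∪ {G} = {C,G} (union, +1)
COT@6: {C} ∩ {C,G} = {C} (intersection, +0)
FP@6: {T} ∪ {C} = {C,T} (union, +1)
CFOPT@6: {C} ∩ {C,T} = {C} (intersection, +0)
per-site changes: [2, 2, 3, 2, 3, 3, 2]; total = 17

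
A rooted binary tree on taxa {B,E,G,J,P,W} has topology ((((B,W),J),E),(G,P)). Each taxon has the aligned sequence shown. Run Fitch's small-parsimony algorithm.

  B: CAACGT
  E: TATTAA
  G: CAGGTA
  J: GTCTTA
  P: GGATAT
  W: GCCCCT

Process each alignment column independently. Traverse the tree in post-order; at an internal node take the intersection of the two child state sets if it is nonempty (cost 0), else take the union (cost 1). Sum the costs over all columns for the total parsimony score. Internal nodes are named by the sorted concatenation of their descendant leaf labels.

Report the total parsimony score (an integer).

BW@0: {C} ∪ {G} = {C,G} (union, +1)
BJW@0: {C,G} ∩ {G} = {G} (intersection, +0)
BEJW@0: {G} ∪ {T} = {G,T} (union, +1)
GP@0: {C} ∪ {G} = {C,G} (union, +1)
BEGJPW@0: {G,T} ∩ {C,G} = {G} (intersection, +0)
BW@1: {A} ∪ {C} = {A,C} (union, +1)
BJW@1: {A,C} ∪ {T} = {A,C,T} (union, +1)
BEJW@1: {A,C,T} ∩ {A} = {A} (intersection, +0)
GP@1: {A} ∪ {G} = {A,G} (union, +1)
BEGJPW@1: {A} ∩ {A,G} = {A} (intersection, +0)
BW@2: {A} ∪ {C} = {A,C} (union, +1)
BJW@2: {A,C} ∩ {C} = {C} (intersection, +0)
BEJW@2: {C} ∪ {T} = {C,T} (union, +1)
GP@2: {G} ∪ {A} = {A,G} (union, +1)
BEGJPW@2: {C,T} ∪ {A,G} = {A,C,G,T} (union, +1)
BW@3: {C} ∩ {C} = {C} (intersection, +0)
BJW@3: {C} ∪ {T} = {C,T} (union, +1)
BEJW@3: {C,T} ∩ {T} = {T} (intersection, +0)
GP@3: {G} ∪ {T} = {G,T} (union, +1)
BEGJPW@3: {T} ∩ {G,T} = {T} (intersection, +0)
BW@4: {G} ∪ {C} = {C,G} (union, +1)
BJW@4: {C,G} ∪ {T} = {C,G,T} (union, +1)
BEJW@4: {C,G,T} ∪ {A} = {A,C,G,T} (union, +1)
GP@4: {T} ∪ {A} = {A,T} (union, +1)
BEGJPW@4: {A,C,G,T} ∩ {A,T} = {A,T} (intersection, +0)
BW@5: {T} ∩ {T} = {T} (intersection, +0)
BJW@5: {T} ∪ {A} = {A,T} (union, +1)
BEJW@5: {A,T} ∩ {A} = {A} (intersection, +0)
GP@5: {A} ∪ {T} = {A,T} (union, +1)
BEGJPW@5: {A} ∩ {A,T} = {A} (intersection, +0)
per-site changes: [3, 3, 4, 2, 4, 2]; total = 18

18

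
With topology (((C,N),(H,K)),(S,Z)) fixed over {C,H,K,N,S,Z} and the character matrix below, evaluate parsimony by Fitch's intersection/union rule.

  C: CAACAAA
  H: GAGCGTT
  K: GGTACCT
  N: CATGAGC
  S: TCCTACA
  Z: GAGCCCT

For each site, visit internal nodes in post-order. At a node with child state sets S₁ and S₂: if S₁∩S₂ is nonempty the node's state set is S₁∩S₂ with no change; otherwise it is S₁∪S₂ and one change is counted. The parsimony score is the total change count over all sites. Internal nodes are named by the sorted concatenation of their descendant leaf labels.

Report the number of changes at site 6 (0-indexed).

3

CN@0: {C} ∩ {C} = {C} (intersection, +0)
HK@0: {G} ∩ {G} = {G} (intersection, +0)
CHKN@0: {C} ∪ {G} = {C,G} (union, +1)
SZ@0: {T} ∪ {G} = {G,T} (union, +1)
CHKNSZ@0: {C,G} ∩ {G,T} = {G} (intersection, +0)
CN@1: {A} ∩ {A} = {A} (intersection, +0)
HK@1: {A} ∪ {G} = {A,G} (union, +1)
CHKN@1: {A} ∩ {A,G} = {A} (intersection, +0)
SZ@1: {C} ∪ {A} = {A,C} (union, +1)
CHKNSZ@1: {A} ∩ {A,C} = {A} (intersection, +0)
CN@2: {A} ∪ {T} = {A,T} (union, +1)
HK@2: {G} ∪ {T} = {G,T} (union, +1)
CHKN@2: {A,T} ∩ {G,T} = {T} (intersection, +0)
SZ@2: {C} ∪ {G} = {C,G} (union, +1)
CHKNSZ@2: {T} ∪ {C,G} = {C,G,T} (union, +1)
CN@3: {C} ∪ {G} = {C,G} (union, +1)
HK@3: {C} ∪ {A} = {A,C} (union, +1)
CHKN@3: {C,G} ∩ {A,C} = {C} (intersection, +0)
SZ@3: {T} ∪ {C} = {C,T} (union, +1)
CHKNSZ@3: {C} ∩ {C,T} = {C} (intersection, +0)
CN@4: {A} ∩ {A} = {A} (intersection, +0)
HK@4: {G} ∪ {C} = {C,G} (union, +1)
CHKN@4: {A} ∪ {C,G} = {A,C,G} (union, +1)
SZ@4: {A} ∪ {C} = {A,C} (union, +1)
CHKNSZ@4: {A,C,G} ∩ {A,C} = {A,C} (intersection, +0)
CN@5: {A} ∪ {G} = {A,G} (union, +1)
HK@5: {T} ∪ {C} = {C,T} (union, +1)
CHKN@5: {A,G} ∪ {C,T} = {A,C,G,T} (union, +1)
SZ@5: {C} ∩ {C} = {C} (intersection, +0)
CHKNSZ@5: {A,C,G,T} ∩ {C} = {C} (intersection, +0)
CN@6: {A} ∪ {C} = {A,C} (union, +1)
HK@6: {T} ∩ {T} = {T} (intersection, +0)
CHKN@6: {A,C} ∪ {T} = {A,C,T} (union, +1)
SZ@6: {A} ∪ {T} = {A,T} (union, +1)
CHKNSZ@6: {A,C,T} ∩ {A,T} = {A,T} (intersection, +0)
per-site changes: [2, 2, 4, 3, 3, 3, 3]; total = 20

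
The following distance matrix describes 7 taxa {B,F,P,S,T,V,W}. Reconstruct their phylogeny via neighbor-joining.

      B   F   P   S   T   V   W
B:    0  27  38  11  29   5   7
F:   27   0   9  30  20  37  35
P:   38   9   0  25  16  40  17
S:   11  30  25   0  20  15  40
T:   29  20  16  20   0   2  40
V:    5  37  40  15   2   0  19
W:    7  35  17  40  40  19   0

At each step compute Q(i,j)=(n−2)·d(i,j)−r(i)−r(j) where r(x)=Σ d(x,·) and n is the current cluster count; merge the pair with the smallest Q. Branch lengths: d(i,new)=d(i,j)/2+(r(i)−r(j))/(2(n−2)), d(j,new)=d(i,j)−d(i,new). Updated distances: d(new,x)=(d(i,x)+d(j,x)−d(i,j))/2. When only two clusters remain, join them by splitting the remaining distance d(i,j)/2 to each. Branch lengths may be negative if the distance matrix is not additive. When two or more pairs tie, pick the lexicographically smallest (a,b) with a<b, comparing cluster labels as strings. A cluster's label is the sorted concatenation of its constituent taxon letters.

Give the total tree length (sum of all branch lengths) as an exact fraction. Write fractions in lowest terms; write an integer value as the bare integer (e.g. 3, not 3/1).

117/2

step 1: merge (F,P) at d=9, Q=-258; branch lengths F→29/5, P→16/5; new cluster FP
  updated: d(B,FP)=28, d(FP,S)=23, d(FP,T)=27/2, d(FP,V)=34, d(FP,W)=43/2
step 2: merge (B,W) at d=7, Q=-359/2; branch lengths B→-39/16, W→151/16; new cluster BW
  updated: d(BW,FP)=85/4, d(BW,S)=22, d(BW,T)=31, d(BW,V)=17/2
step 3: merge (T,V) at d=2, Q=-120; branch lengths T→13/6, V→-1/6; new cluster TV
  updated: d(BW,TV)=75/4, d(FP,TV)=91/4, d(S,TV)=33/2
step 4: merge (BW,FP) at d=85/4, Q=-173/2; branch lengths BW→75/8, FP→95/8; new cluster BFPW
  updated: d(BFPW,S)=95/8, d(BFPW,TV)=81/8
step 5: merge (BFPW,S) at d=95/8, Q=-77/2; branch lengths BFPW→11/4, S→73/8; new cluster BFPSW
  updated: d(BFPSW,TV)=59/8
step 6: merge (BFPSW,TV) at d=59/8; branch lengths BFPSW→59/16, TV→59/16; new cluster BFPSTVW
final tree: ((((B:-39/16,W:151/16):75/8,(F:29/5,P:16/5):95/8):11/4,S:73/8):59/16,(T:13/6,V:-1/6):59/16)
total length: 117/2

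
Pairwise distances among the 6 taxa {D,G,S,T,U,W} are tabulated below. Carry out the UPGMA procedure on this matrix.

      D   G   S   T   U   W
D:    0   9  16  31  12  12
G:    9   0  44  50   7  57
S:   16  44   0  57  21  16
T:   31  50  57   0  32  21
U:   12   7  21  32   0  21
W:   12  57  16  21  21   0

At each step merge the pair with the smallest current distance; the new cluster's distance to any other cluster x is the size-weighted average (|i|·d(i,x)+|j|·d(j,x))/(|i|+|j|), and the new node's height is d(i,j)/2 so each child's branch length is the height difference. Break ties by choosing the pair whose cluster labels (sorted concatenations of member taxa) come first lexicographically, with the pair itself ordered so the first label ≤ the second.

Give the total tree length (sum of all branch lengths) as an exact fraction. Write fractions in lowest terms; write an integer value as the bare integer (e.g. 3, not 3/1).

step 1: merge (G,U) at d=7; branch lengths G→7/2, U→7/2; new cluster GU
  updated: d(D,GU)=21/2, d(GU,S)=65/2, d(GU,T)=41, d(GU,W)=39
step 2: merge (D,GU) at d=21/2; branch lengths D→21/4, GU→7/4; new cluster DGU
  updated: d(DGU,S)=27, d(DGU,T)=113/3, d(DGU,W)=30
step 3: merge (S,W) at d=16; branch lengths S→8, W→8; new cluster SW
  updated: d(DGU,SW)=57/2, d(SW,T)=39
step 4: merge (DGU,SW) at d=57/2; branch lengths DGU→9, SW→25/4; new cluster DGSUW
  updated: d(DGSUW,T)=191/5
step 5: merge (DGSUW,T) at d=191/5; branch lengths DGSUW→97/20, T→191/10; new cluster DGSTUW
final tree: (((D:21/4,(G:7/2,U:7/2):7/4):9,(S:8,W:8):25/4):97/20,T:191/10)
total length: 346/5

346/5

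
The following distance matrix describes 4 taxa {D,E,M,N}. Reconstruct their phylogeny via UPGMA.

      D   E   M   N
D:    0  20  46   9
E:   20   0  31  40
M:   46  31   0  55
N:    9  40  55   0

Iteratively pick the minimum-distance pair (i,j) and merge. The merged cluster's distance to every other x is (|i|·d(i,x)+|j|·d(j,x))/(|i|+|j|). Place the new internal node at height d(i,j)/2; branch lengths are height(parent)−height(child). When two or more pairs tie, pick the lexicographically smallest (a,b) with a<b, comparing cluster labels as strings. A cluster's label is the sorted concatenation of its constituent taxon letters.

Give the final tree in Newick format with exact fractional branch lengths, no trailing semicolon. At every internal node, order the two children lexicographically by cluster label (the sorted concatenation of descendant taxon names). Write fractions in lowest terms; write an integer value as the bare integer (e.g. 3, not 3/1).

iteration 1: select D,N (d=9); attach at lengths (9/2, 9/2); label the merged cluster DN
  updated: d(DN,E)=30, d(DN,M)=101/2
iteration 2: select DN,E (d=30); attach at lengths (21/2, 15); label the merged cluster DEN
  updated: d(DEN,M)=44
iteration 3: select DEN,M (d=44); attach at lengths (7, 22); label the merged cluster DEMN
final tree: (((D:9/2,N:9/2):21/2,E:15):7,M:22)
total length: 127/2

(((D:9/2,N:9/2):21/2,E:15):7,M:22)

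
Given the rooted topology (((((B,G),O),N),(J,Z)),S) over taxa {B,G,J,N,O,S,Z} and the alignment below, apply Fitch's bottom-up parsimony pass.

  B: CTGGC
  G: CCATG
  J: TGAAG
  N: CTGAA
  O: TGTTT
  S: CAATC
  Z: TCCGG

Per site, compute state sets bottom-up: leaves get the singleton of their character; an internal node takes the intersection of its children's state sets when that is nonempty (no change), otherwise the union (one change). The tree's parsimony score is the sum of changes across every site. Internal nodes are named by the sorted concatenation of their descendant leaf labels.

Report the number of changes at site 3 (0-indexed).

BG@0: {C} ∩ {C} = {C} (intersection, +0)
BGO@0: {C} ∪ {T} = {C,T} (union, +1)
BGNO@0: {C,T} ∩ {C} = {C} (intersection, +0)
JZ@0: {T} ∩ {T} = {T} (intersection, +0)
BGJNOZ@0: {C} ∪ {T} = {C,T} (union, +1)
BGJNOSZ@0: {C,T} ∩ {C} = {C} (intersection, +0)
BG@1: {T} ∪ {C} = {C,T} (union, +1)
BGO@1: {C,T} ∪ {G} = {C,G,T} (union, +1)
BGNO@1: {C,G,T} ∩ {T} = {T} (intersection, +0)
JZ@1: {G} ∪ {C} = {C,G} (union, +1)
BGJNOZ@1: {T} ∪ {C,G} = {C,G,T} (union, +1)
BGJNOSZ@1: {C,G,T} ∪ {A} = {A,C,G,T} (union, +1)
BG@2: {G} ∪ {A} = {A,G} (union, +1)
BGO@2: {A,G} ∪ {T} = {A,G,T} (union, +1)
BGNO@2: {A,G,T} ∩ {G} = {G} (intersection, +0)
JZ@2: {A} ∪ {C} = {A,C} (union, +1)
BGJNOZ@2: {G} ∪ {A,C} = {A,C,G} (union, +1)
BGJNOSZ@2: {A,C,G} ∩ {A} = {A} (intersection, +0)
BG@3: {G} ∪ {T} = {G,T} (union, +1)
BGO@3: {G,T} ∩ {T} = {T} (intersection, +0)
BGNO@3: {T} ∪ {A} = {A,T} (union, +1)
JZ@3: {A} ∪ {G} = {A,G} (union, +1)
BGJNOZ@3: {A,T} ∩ {A,G} = {A} (intersection, +0)
BGJNOSZ@3: {A} ∪ {T} = {A,T} (union, +1)
BG@4: {C} ∪ {G} = {C,G} (union, +1)
BGO@4: {C,G} ∪ {T} = {C,G,T} (union, +1)
BGNO@4: {C,G,T} ∪ {A} = {A,C,G,T} (union, +1)
JZ@4: {G} ∩ {G} = {G} (intersection, +0)
BGJNOZ@4: {A,C,G,T} ∩ {G} = {G} (intersection, +0)
BGJNOSZ@4: {G} ∪ {C} = {C,G} (union, +1)
per-site changes: [2, 5, 4, 4, 4]; total = 19

4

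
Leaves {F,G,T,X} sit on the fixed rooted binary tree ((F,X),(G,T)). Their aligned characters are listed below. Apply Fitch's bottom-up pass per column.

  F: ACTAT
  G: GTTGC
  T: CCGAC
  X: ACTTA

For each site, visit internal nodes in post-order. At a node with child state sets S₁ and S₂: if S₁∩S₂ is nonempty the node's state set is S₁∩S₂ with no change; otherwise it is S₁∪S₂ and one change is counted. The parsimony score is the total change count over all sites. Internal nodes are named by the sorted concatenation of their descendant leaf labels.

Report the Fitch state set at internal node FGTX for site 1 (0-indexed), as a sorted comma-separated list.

[col 0] FX: children F:{A}, X:{A} ∩→ {A}; cost 0
[col 0] GT: children G:{G}, T:{C} ∪→ {C,G}; cost 1
[col 0] FGTX: children FX:{A}, GT:{C,G} ∪→ {A,C,G}; cost 1
[col 1] FX: children F:{C}, X:{C} ∩→ {C}; cost 0
[col 1] GT: children G:{T}, T:{C} ∪→ {C,T}; cost 1
[col 1] FGTX: children FX:{C}, GT:{C,T} ∩→ {C}; cost 0
[col 2] FX: children F:{T}, X:{T} ∩→ {T}; cost 0
[col 2] GT: children G:{T}, T:{G} ∪→ {G,T}; cost 1
[col 2] FGTX: children FX:{T}, GT:{G,T} ∩→ {T}; cost 0
[col 3] FX: children F:{A}, X:{T} ∪→ {A,T}; cost 1
[col 3] GT: children G:{G}, T:{A} ∪→ {A,G}; cost 1
[col 3] FGTX: children FX:{A,T}, GT:{A,G} ∩→ {A}; cost 0
[col 4] FX: children F:{T}, X:{A} ∪→ {A,T}; cost 1
[col 4] GT: children G:{C}, T:{C} ∩→ {C}; cost 0
[col 4] FGTX: children FX:{A,T}, GT:{C} ∪→ {A,C,T}; cost 1
per-site changes: [2, 1, 1, 2, 2]; total = 8

C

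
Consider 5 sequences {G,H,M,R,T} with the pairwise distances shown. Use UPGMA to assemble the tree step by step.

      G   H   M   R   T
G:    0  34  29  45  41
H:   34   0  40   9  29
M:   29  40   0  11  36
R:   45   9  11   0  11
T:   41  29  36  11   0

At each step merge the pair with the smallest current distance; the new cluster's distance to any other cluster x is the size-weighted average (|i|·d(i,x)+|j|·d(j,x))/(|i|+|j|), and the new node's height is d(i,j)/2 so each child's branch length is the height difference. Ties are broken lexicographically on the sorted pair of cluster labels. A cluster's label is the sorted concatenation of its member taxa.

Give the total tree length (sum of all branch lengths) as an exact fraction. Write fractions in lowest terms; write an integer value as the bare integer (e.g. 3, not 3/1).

iteration 1: select H,R (d=9); attach at lengths (9/2, 9/2); label the merged cluster HR
  updated: d(G,HR)=79/2, d(HR,M)=51/2, d(HR,T)=20
iteration 2: select HR,T (d=20); attach at lengths (11/2, 10); label the merged cluster HRT
  updated: d(G,HRT)=40, d(HRT,M)=29
iteration 3: select G,M (d=29); attach at lengths (29/2, 29/2); label the merged cluster GM
  updated: d(GM,HRT)=69/2
iteration 4: select GM,HRT (d=69/2); attach at lengths (11/4, 29/4); label the merged cluster GHMRT
final tree: ((G:29/2,M:29/2):11/4,((H:9/2,R:9/2):11/2,T:10):29/4)
total length: 127/2

127/2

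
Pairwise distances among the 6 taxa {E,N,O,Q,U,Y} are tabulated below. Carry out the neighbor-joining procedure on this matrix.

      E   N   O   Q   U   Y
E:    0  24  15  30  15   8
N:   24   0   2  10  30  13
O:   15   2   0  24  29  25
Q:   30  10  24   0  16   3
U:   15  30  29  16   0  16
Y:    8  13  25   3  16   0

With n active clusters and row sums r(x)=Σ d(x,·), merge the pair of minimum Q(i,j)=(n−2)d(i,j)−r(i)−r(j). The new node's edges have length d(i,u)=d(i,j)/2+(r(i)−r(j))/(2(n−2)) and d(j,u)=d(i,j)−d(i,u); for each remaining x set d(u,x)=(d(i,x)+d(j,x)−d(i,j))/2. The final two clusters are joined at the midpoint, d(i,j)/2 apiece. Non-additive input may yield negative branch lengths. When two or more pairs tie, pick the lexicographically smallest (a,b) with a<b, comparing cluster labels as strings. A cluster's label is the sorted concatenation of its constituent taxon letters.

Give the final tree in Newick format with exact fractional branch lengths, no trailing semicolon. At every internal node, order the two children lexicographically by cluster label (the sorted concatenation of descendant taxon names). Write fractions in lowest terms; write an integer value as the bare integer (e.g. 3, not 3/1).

step 1: merge (N,O) at d=2, Q=-166; branch lengths N→-1, O→3; new cluster NO
  updated: d(E,NO)=37/2, d(NO,Q)=16, d(NO,U)=57/2, d(NO,Y)=18
step 2: merge (E,U) at d=15, Q=-102; branch lengths E→41/6, U→49/6; new cluster EU
  updated: d(EU,NO)=16, d(EU,Q)=31/2, d(EU,Y)=9/2
step 3: merge (EU,NO) at d=16, Q=-54; branch lengths EU→9/2, NO→23/2; new cluster ENOU
  updated: d(ENOU,Q)=31/4, d(ENOU,Y)=13/4
step 4: merge (ENOU,Q) at d=31/4, Q=-14; branch lengths ENOU→4, Q→15/4; new cluster ENOQU
  updated: d(ENOQU,Y)=-3/4
step 5: merge (ENOQU,Y) at d=-3/4; branch lengths ENOQU→-3/8, Y→-3/8; new cluster ENOQUY
final tree: ((((E:41/6,U:49/6):9/2,(N:-1,O:3):23/2):4,Q:15/4):-3/8,Y:-3/8)
total length: 40

((((E:41/6,U:49/6):9/2,(N:-1,O:3):23/2):4,Q:15/4):-3/8,Y:-3/8)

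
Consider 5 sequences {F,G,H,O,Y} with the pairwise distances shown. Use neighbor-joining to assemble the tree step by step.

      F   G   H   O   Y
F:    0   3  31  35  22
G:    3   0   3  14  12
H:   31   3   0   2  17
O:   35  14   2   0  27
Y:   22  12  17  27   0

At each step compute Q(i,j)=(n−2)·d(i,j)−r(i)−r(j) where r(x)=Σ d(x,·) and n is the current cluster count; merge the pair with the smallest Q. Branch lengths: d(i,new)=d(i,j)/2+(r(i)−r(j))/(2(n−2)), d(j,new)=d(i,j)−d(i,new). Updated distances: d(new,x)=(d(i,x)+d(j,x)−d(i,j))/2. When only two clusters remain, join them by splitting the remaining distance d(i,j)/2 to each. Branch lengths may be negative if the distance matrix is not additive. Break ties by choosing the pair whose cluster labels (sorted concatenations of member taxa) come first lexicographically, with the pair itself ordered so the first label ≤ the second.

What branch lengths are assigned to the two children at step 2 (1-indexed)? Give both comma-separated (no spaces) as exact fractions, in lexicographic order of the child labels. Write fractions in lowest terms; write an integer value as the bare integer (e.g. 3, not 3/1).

1. join H+O (d=2, Q=-125) ⇒ HO; edges |H|=-19/6, |O|=31/6
  updated: d(F,HO)=32, d(G,HO)=15/2, d(HO,Y)=21
2. join F+G (d=3, Q=-147/2) ⇒ FG; edges |F|=81/8, |G|=-57/8
  updated: d(FG,HO)=73/4, d(FG,Y)=31/2
3. join FG+HO (d=73/4, Q=-219/4) ⇒ FGHO; edges |FG|=51/8, |HO|=95/8
  updated: d(FGHO,Y)=73/8
4. join FGHO+Y (d=73/8) ⇒ FGHOY; edges |FGHO|=73/16, |Y|=73/16
final tree: (((F:81/8,G:-57/8):51/8,(H:-19/6,O:31/6):95/8):73/16,Y:73/16)
total length: 259/8

81/8,-57/8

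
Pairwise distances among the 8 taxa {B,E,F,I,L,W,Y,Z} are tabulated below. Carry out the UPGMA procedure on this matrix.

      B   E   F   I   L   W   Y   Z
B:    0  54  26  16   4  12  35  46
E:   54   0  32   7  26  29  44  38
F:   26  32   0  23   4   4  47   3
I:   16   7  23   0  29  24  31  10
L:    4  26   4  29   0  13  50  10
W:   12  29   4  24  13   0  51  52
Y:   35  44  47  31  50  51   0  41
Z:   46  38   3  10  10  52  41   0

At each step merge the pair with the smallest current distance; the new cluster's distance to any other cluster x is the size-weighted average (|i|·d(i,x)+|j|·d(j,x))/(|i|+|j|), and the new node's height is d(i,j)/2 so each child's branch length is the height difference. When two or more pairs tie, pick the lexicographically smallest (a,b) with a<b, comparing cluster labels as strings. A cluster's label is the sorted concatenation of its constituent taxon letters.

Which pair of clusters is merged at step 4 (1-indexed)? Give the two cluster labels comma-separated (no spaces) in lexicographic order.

BL,W

step 1: merge (F,Z) at d=3; branch lengths F→3/2, Z→3/2; new cluster FZ
  updated: d(B,FZ)=36, d(E,FZ)=35, d(FZ,I)=33/2, d(FZ,L)=7, d(FZ,W)=28, d(FZ,Y)=44
step 2: merge (B,L) at d=4; branch lengths B→2, L→2; new cluster BL
  updated: d(BL,E)=40, d(BL,FZ)=43/2, d(BL,I)=45/2, d(BL,W)=25/2, d(BL,Y)=85/2
step 3: merge (E,I) at d=7; branch lengths E→7/2, I→7/2; new cluster EI
  updated: d(BL,EI)=125/4, d(EI,FZ)=103/4, d(EI,W)=53/2, d(EI,Y)=75/2
step 4: merge (BL,W) at d=25/2; branch lengths BL→17/4, W→25/4; new cluster BLW
  updated: d(BLW,EI)=89/3, d(BLW,FZ)=71/3, d(BLW,Y)=136/3
step 5: merge (BLW,FZ) at d=71/3; branch lengths BLW→67/12, FZ→31/3; new cluster BFLWZ
  updated: d(BFLWZ,EI)=281/10, d(BFLWZ,Y)=224/5
step 6: merge (BFLWZ,EI) at d=281/10; branch lengths BFLWZ→133/60, EI→211/20; new cluster BEFILWZ
  updated: d(BEFILWZ,Y)=299/7
step 7: merge (BEFILWZ,Y) at d=299/7; branch lengths BEFILWZ→1023/140, Y→299/14; new cluster BEFILWYZ
final tree: (((((B:2,L:2):17/4,W:25/4):67/12,(F:3/2,Z:3/2):31/3):133/60,(E:7/2,I:7/2):211/20):1023/140,Y:299/14)
total length: 8594/105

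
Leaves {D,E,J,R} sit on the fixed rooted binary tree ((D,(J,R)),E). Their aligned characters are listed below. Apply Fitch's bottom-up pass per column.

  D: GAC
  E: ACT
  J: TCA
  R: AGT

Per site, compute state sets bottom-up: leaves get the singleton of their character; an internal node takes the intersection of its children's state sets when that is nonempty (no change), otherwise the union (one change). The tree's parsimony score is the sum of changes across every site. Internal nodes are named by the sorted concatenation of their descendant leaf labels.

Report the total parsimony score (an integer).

6

site 0, node JR: J={T} ∪ R={A} → {A,T} (+1)
site 0, node DJR: D={G} ∪ JR={A,T} → {A,G,T} (+1)
site 0, node DEJR: DJR={A,G,T} ∩ E={A} → {A} (+0)
site 1, node JR: J={C} ∪ R={G} → {C,G} (+1)
site 1, node DJR: D={A} ∪ JR={C,G} → {A,C,G} (+1)
site 1, node DEJR: DJR={A,C,G} ∩ E={C} → {C} (+0)
site 2, node JR: J={A} ∪ R={T} → {A,T} (+1)
site 2, node DJR: D={C} ∪ JR={A,T} → {A,C,T} (+1)
site 2, node DEJR: DJR={A,C,T} ∩ E={T} → {T} (+0)
per-site changes: [2, 2, 2]; total = 6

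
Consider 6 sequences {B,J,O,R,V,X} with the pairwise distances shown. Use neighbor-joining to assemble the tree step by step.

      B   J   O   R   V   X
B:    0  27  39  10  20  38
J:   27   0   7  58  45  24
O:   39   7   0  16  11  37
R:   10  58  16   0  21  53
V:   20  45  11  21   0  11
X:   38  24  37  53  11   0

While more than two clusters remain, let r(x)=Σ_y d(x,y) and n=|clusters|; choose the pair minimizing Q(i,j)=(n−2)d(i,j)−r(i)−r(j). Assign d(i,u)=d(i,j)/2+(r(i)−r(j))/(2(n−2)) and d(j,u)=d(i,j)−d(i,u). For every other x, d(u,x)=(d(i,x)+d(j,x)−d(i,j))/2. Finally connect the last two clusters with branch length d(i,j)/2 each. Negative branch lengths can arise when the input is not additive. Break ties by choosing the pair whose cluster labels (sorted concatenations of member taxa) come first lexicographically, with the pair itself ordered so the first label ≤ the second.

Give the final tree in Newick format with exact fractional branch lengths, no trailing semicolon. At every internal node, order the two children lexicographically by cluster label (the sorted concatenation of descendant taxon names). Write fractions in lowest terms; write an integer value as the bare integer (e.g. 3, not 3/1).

((((B:2,R:8):115/8,(J:19/2,O:-5/2):97/8):65/8,V:-11/8):99/16,X:99/16)

1. join B+R (d=10, Q=-252) ⇒ BR; edges |B|=2, |R|=8
  updated: d(BR,J)=75/2, d(BR,O)=45/2, d(BR,V)=31/2, d(BR,X)=81/2
2. join J+O (d=7, Q=-170) ⇒ JO; edges |J|=19/2, |O|=-5/2
  updated: d(BR,JO)=53/2, d(JO,V)=49/2, d(JO,X)=27
3. join BR+JO (d=53/2, Q=-215/2) ⇒ BJOR; edges |BR|=115/8, |JO|=97/8
  updated: d(BJOR,V)=27/4, d(BJOR,X)=41/2
4. join BJOR+V (d=27/4, Q=-153/4) ⇒ BJORV; edges |BJOR|=65/8, |V|=-11/8
  updated: d(BJORV,X)=99/8
5. join BJORV+X (d=99/8) ⇒ BJORVX; edges |BJORV|=99/16, |X|=99/16
final tree: ((((B:2,R:8):115/8,(J:19/2,O:-5/2):97/8):65/8,V:-11/8):99/16,X:99/16)
total length: 501/8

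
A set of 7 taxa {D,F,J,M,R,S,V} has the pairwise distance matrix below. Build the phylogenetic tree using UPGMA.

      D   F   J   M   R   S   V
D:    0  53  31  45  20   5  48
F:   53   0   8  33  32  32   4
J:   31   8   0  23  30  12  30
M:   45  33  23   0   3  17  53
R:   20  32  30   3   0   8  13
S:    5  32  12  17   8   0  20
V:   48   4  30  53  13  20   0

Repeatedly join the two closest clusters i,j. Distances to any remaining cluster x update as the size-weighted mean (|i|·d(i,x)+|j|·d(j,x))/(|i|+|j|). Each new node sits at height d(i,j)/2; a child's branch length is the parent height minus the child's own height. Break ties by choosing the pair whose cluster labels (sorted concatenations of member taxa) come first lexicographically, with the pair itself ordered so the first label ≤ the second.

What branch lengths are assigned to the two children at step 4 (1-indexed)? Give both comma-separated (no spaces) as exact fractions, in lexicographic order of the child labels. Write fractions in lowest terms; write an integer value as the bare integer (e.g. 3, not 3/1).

1. join M+R (d=3) ⇒ MR; edges |M|=3/2, |R|=3/2
  updated: d(D,MR)=65/2, d(F,MR)=65/2, d(J,MR)=53/2, d(MR,S)=25/2, d(MR,V)=33
2. join F+V (d=4) ⇒ FV; edges |F|=2, |V|=2
  updated: d(D,FV)=101/2, d(FV,J)=19, d(FV,MR)=131/4, d(FV,S)=26
3. join D+S (d=5) ⇒ DS; edges |D|=5/2, |S|=5/2
  updated: d(DS,FV)=153/4, d(DS,J)=43/2, d(DS,MR)=45/2
4. join FV+J (d=19) ⇒ FJV; edges |FV|=15/2, |J|=19/2
  updated: d(DS,FJV)=98/3, d(FJV,MR)=92/3
5. join DS+MR (d=45/2) ⇒ DMRS; edges |DS|=35/4, |MR|=39/4
  updated: d(DMRS,FJV)=95/3
6. join DMRS+FJV (d=95/3) ⇒ DFJMRSV; edges |DMRS|=55/12, |FJV|=19/3
final tree: (((D:5/2,S:5/2):35/4,(M:3/2,R:3/2):39/4):55/12,((F:2,V:2):15/2,J:19/2):19/3)
total length: 701/12

15/2,19/2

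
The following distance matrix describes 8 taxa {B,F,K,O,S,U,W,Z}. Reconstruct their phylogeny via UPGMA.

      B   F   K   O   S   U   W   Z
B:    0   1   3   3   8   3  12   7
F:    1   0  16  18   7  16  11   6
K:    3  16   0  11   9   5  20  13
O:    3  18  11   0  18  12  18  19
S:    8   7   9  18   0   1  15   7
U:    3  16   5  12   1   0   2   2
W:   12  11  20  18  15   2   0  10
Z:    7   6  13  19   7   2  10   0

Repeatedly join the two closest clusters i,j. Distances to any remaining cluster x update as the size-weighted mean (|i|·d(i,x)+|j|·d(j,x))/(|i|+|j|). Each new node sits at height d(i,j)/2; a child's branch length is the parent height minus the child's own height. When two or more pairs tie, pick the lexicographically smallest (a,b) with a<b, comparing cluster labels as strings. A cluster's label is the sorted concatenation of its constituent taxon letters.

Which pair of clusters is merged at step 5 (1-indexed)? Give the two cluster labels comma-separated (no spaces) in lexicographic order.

iteration 1: select B,F (d=1); attach at lengths (1/2, 1/2); label the merged cluster BF
  updated: d(BF,K)=19/2, d(BF,O)=21/2, d(BF,S)=15/2, d(BF,U)=19/2, d(BF,W)=23/2, d(BF,Z)=13/2
iteration 2: select S,U (d=1); attach at lengths (1/2, 1/2); label the merged cluster SU
  updated: d(BF,SU)=17/2, d(K,SU)=7, d(O,SU)=15, d(SU,W)=17/2, d(SU,Z)=9/2
iteration 3: select SU,Z (d=9/2); attach at lengths (7/4, 9/4); label the merged cluster SUZ
  updated: d(BF,SUZ)=47/6, d(K,SUZ)=9, d(O,SUZ)=49/3, d(SUZ,W)=9
iteration 4: select BF,SUZ (d=47/6); attach at lengths (41/12, 5/3); label the merged cluster BFSUZ
  updated: d(BFSUZ,K)=46/5, d(BFSUZ,O)=14, d(BFSUZ,W)=10
iteration 5: select BFSUZ,K (d=46/5); attach at lengths (41/60, 23/5); label the merged cluster BFKSUZ
  updated: d(BFKSUZ,O)=27/2, d(BFKSUZ,W)=35/3
iteration 6: select BFKSUZ,W (d=35/3); attach at lengths (37/30, 35/6); label the merged cluster BFKSUWZ
  updated: d(BFKSUWZ,O)=99/7
iteration 7: select BFKSUWZ,O (d=99/7); attach at lengths (26/21, 99/14); label the merged cluster BFKOSUWZ
final tree: (((((B:1/2,F:1/2):41/12,((S:1/2,U:1/2):7/4,Z:9/4):5/3):41/60,K:23/5):37/30,W:35/6):26/21,O:99/14)
total length: 1111/35

BFSUZ,K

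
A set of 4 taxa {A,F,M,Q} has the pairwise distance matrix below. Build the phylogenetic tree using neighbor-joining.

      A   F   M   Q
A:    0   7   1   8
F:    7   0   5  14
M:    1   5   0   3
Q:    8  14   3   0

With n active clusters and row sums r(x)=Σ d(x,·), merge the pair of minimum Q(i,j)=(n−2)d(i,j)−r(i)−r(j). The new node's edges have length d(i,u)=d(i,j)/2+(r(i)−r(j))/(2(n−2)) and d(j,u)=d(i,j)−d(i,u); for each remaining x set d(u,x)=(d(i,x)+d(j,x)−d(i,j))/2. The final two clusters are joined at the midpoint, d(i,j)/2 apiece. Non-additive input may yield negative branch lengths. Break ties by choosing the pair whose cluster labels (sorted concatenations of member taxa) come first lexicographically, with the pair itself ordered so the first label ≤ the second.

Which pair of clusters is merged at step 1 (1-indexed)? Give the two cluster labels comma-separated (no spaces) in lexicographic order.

1. join A+F (d=7, Q=-28) ⇒ AF; edges |A|=1, |F|=6
  updated: d(AF,M)=-1/2, d(AF,Q)=15/2
2. join AF+M (d=-1/2, Q=-10) ⇒ AFM; edges |AF|=2, |M|=-5/2
  updated: d(AFM,Q)=11/2
3. join AFM+Q (d=11/2) ⇒ AFMQ; edges |AFM|=11/4, |Q|=11/4
final tree: (((A:1,F:6):2,M:-5/2):11/4,Q:11/4)
total length: 12

A,F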